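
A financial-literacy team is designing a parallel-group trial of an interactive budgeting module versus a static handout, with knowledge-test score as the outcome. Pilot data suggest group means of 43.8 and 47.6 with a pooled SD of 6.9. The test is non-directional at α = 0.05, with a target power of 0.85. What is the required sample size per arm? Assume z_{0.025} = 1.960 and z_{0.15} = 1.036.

Cohen's d = |M₁ − M₂| / SD_pooled = |43.8 − 47.6| / 6.9 = 3.8 / 6.9 = 0.551.
For two independent groups with equal n: n = 2·((z_{α/2} + z_β) / d)².
z_{α/2} + z_β = 1.960 + 1.036 = 2.996.
n = 2 × (2.996 / 0.551)² = 2 × 5.437² = 2 × 29.57 = 59.1.
Round up to the next whole participant.

n = 60 per group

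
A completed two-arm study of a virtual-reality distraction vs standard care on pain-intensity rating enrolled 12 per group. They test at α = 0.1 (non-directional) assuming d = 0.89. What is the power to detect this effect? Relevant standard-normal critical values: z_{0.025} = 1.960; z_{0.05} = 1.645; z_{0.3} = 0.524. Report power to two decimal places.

power ≈ 0.70

For two equal groups, power = Φ(d·√(n/2) − z_{α/2}).
d·√(n/2) = 0.89 × √(12/2) = 0.89 × 2.449 = 2.180.
z_β = 2.180 − 1.645 = 0.535.
Power = Φ(0.535) = 0.704.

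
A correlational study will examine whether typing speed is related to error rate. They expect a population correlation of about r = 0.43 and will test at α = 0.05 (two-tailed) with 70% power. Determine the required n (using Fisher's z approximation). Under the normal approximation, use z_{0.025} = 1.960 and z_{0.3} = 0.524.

n = 33

Fisher's z: C = ½·ln((1+r)/(1−r)) = ½·ln(2.5088) = 0.4599.
n = ((z_{α/2} + z_β)/C)² + 3.
(1.960 + 0.524) / 0.4599 = 2.484 / 0.4599 = 5.401.
n = 5.401² + 3 = 29.17 + 3 = 32.2.
Round up.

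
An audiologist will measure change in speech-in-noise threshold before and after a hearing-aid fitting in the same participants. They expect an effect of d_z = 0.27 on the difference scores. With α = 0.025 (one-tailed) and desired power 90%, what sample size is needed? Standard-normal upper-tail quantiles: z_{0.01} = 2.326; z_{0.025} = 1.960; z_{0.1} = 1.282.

n = 145 pairs

For a paired (one-sample on differences) test: n = ((z_{α} + z_β) / d)².
z_{α} + z_β = 1.960 + 1.282 = 3.242.
n = (3.242 / 0.27)² = 12.007² = 144.18.
Round up.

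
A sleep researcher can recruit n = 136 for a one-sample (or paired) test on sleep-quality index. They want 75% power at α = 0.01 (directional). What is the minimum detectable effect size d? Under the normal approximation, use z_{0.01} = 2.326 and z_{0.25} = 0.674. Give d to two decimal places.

For a single sample (or paired design) of n = 136: d_min = (z_{α} + z_β)/√n.
z-sum = 2.326 + 0.674 = 3.000.
d_min = 3.000 / √136 = 3.000 / 11.662 = 0.257.

d_min ≈ 0.26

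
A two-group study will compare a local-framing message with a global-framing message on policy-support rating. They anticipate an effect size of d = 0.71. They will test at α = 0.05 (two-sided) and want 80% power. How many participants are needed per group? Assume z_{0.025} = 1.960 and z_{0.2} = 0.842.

n = 32 per group

For two independent groups with equal n: n = 2·((z_{α/2} + z_β) / d)².
z_{α/2} + z_β = 1.960 + 0.842 = 2.802.
n = 2 × (2.802 / 0.71)² = 2 × 3.946² = 2 × 15.57 = 31.1.
Round up to the next whole participant.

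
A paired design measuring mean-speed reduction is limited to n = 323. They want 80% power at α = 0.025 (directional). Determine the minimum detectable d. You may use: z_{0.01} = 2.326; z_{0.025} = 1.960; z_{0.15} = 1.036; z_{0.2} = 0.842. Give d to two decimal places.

For a single sample (or paired design) of n = 323: d_min = (z_{α} + z_β)/√n.
z-sum = 1.960 + 0.842 = 2.802.
d_min = 2.802 / √323 = 2.802 / 17.972 = 0.156.

d_min ≈ 0.16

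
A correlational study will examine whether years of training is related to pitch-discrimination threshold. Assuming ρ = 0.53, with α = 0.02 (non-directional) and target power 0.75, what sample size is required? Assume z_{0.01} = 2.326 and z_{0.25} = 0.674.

n = 29

Fisher's z: C = ½·ln((1+r)/(1−r)) = ½·ln(3.2553) = 0.5901.
n = ((z_{α/2} + z_β)/C)² + 3.
(2.326 + 0.674) / 0.5901 = 3.000 / 0.5901 = 5.084.
n = 5.084² + 3 = 25.85 + 3 = 28.8.
Round up.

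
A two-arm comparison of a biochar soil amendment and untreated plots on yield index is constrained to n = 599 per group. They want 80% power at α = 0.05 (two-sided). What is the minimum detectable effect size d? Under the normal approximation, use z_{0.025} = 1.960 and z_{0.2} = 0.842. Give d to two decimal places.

For two independent groups of n = 599 each: d_min = (z_{α/2} + z_β)·√(2/n).
z-sum = 1.960 + 0.842 = 2.802.
d_min = 2.802 × √(2/599) = 2.802 × 0.0578 = 0.162.

d_min ≈ 0.16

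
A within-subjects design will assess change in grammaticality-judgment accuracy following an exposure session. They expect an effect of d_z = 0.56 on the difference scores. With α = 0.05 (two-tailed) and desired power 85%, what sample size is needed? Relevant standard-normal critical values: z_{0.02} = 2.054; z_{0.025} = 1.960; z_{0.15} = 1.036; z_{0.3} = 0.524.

n = 29 pairs

For a paired (one-sample on differences) test: n = ((z_{α/2} + z_β) / d)².
z_{α/2} + z_β = 1.960 + 1.036 = 2.996.
n = (2.996 / 0.56)² = 5.350² = 28.62.
Round up.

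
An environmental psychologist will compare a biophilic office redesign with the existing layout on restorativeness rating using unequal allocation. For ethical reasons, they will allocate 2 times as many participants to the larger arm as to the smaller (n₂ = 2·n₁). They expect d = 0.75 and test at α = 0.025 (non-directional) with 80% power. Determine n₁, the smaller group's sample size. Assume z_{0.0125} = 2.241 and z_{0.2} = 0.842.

With allocation ratio k = n₂/n₁ = 2, Var(x̄₁−x̄₂) = σ²(1/n₁ + 1/(k·n₁)) = σ²·(k+1)/(k·n₁).
So n₁ = (1 + 1/k)·((z_{α/2} + z_β)/d)² = 1.500 × (3.083/0.75)².
n₁ = 1.500 × 16.90 = 25.3.
Round up: n₁ = 26, giving n₂ = 2 × 26 = 52.

n₁ = 26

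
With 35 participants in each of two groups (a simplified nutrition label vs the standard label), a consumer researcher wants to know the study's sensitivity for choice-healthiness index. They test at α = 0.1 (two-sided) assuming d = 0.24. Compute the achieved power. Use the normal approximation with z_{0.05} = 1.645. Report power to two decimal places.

For two equal groups, power = Φ(d·√(n/2) − z_{α/2}).
d·√(n/2) = 0.24 × √(35/2) = 0.24 × 4.183 = 1.004.
z_β = 1.004 − 1.645 = -0.641.
Power = Φ(-0.641) = 0.261.

power ≈ 0.26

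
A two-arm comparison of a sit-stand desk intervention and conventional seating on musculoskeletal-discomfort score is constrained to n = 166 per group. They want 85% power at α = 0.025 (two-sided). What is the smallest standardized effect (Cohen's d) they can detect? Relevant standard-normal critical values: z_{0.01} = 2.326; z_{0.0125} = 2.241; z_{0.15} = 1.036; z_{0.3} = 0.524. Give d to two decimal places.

d_min ≈ 0.36

For two independent groups of n = 166 each: d_min = (z_{α/2} + z_β)·√(2/n).
z-sum = 2.241 + 1.036 = 3.277.
d_min = 3.277 × √(2/166) = 3.277 × 0.1098 = 0.360.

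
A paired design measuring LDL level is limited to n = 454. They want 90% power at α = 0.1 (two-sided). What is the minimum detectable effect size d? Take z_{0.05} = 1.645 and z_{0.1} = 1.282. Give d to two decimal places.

d_min ≈ 0.14

For a single sample (or paired design) of n = 454: d_min = (z_{α/2} + z_β)/√n.
z-sum = 1.645 + 1.282 = 2.927.
d_min = 2.927 / √454 = 2.927 / 21.307 = 0.137.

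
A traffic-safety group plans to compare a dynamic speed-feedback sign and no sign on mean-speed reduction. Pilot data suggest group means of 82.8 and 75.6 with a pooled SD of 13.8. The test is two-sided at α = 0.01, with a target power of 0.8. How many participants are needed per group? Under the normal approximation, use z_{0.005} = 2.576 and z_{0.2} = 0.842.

n = 86 per group

Cohen's d = |M₁ − M₂| / SD_pooled = |82.8 − 75.6| / 13.8 = 7.2 / 13.8 = 0.522.
For two independent groups with equal n: n = 2·((z_{α/2} + z_β) / d)².
z_{α/2} + z_β = 2.576 + 0.842 = 3.418.
n = 2 × (3.418 / 0.522)² = 2 × 6.548² = 2 × 42.87 = 85.7.
Round up to the next whole participant.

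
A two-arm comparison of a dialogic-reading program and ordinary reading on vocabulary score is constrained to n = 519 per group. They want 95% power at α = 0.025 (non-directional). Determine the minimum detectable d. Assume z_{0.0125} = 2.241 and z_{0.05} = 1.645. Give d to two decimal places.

For two independent groups of n = 519 each: d_min = (z_{α/2} + z_β)·√(2/n).
z-sum = 2.241 + 1.645 = 3.886.
d_min = 3.886 × √(2/519) = 3.886 × 0.0621 = 0.241.

d_min ≈ 0.24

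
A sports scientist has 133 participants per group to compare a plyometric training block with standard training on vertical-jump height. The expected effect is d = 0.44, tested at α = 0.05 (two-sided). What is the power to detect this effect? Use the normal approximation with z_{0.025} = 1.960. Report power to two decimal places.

For two equal groups, power = Φ(d·√(n/2) − z_{α/2}).
d·√(n/2) = 0.44 × √(133/2) = 0.44 × 8.155 = 3.588.
z_β = 3.588 − 1.960 = 1.628.
Power = Φ(1.628) = 0.948.

power ≈ 0.95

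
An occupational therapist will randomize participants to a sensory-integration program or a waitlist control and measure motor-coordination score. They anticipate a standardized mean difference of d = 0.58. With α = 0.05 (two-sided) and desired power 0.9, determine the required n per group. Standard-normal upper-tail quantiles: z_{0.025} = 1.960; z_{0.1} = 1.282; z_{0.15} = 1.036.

For two independent groups with equal n: n = 2·((z_{α/2} + z_β) / d)².
z_{α/2} + z_β = 1.960 + 1.282 = 3.242.
n = 2 × (3.242 / 0.58)² = 2 × 5.590² = 2 × 31.24 = 62.5.
Round up to the next whole participant.

n = 63 per group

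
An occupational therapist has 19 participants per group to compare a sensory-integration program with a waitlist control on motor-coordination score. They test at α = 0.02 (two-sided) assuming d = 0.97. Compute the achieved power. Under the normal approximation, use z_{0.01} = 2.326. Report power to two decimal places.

power ≈ 0.75

For two equal groups, power = Φ(d·√(n/2) − z_{α/2}).
d·√(n/2) = 0.97 × √(19/2) = 0.97 × 3.082 = 2.990.
z_β = 2.990 − 2.326 = 0.664.
Power = Φ(0.664) = 0.747.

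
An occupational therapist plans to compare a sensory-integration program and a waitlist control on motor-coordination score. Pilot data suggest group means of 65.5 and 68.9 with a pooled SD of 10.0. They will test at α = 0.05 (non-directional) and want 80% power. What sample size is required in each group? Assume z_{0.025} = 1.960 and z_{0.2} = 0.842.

Cohen's d = |M₁ − M₂| / SD_pooled = |65.5 − 68.9| / 10.0 = 3.4 / 10.0 = 0.340.
For two independent groups with equal n: n = 2·((z_{α/2} + z_β) / d)².
z_{α/2} + z_β = 1.960 + 0.842 = 2.802.
n = 2 × (2.802 / 0.340)² = 2 × 8.241² = 2 × 67.92 = 135.8.
Round up to the next whole participant.

n = 136 per group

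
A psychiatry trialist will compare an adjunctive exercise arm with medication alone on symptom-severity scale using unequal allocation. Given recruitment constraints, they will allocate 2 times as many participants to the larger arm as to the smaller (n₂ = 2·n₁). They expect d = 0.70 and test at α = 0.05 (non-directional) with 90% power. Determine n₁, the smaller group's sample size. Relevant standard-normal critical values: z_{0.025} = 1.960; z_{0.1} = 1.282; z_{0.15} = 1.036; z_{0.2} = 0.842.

With allocation ratio k = n₂/n₁ = 2, Var(x̄₁−x̄₂) = σ²(1/n₁ + 1/(k·n₁)) = σ²·(k+1)/(k·n₁).
So n₁ = (1 + 1/k)·((z_{α/2} + z_β)/d)² = 1.500 × (3.242/0.70)².
n₁ = 1.500 × 21.45 = 32.2.
Round up: n₁ = 33, giving n₂ = 2 × 33 = 66.

n₁ = 33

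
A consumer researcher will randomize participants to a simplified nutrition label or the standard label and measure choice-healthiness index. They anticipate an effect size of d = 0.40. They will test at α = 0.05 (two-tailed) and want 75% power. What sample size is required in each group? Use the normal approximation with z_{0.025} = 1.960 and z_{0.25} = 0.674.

n = 87 per group

For two independent groups with equal n: n = 2·((z_{α/2} + z_β) / d)².
z_{α/2} + z_β = 1.960 + 0.674 = 2.634.
n = 2 × (2.634 / 0.40)² = 2 × 6.585² = 2 × 43.36 = 86.7.
Round up to the next whole participant.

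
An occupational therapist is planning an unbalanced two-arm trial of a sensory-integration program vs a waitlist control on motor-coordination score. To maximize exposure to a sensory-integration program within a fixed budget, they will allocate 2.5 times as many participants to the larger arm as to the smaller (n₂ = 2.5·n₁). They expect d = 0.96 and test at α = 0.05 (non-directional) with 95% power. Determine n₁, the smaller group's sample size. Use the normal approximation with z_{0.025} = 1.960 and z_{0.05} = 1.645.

n₁ = 20

With allocation ratio k = n₂/n₁ = 2.5, Var(x̄₁−x̄₂) = σ²(1/n₁ + 1/(k·n₁)) = σ²·(k+1)/(k·n₁).
So n₁ = (1 + 1/k)·((z_{α/2} + z_β)/d)² = 1.400 × (3.605/0.96)².
n₁ = 1.400 × 14.10 = 19.7.
Round up: n₁ = 20, giving n₂ = 2.5 × 20 = 50.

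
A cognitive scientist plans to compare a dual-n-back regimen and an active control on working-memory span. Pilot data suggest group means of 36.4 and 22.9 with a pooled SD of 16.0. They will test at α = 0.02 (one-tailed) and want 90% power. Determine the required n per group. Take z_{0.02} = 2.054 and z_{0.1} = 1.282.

n = 32 per group

Cohen's d = |M₁ − M₂| / SD_pooled = |36.4 − 22.9| / 16.0 = 13.5 / 16.0 = 0.844.
For two independent groups with equal n: n = 2·((z_{α} + z_β) / d)².
z_{α} + z_β = 2.054 + 1.282 = 3.336.
n = 2 × (3.336 / 0.844)² = 2 × 3.953² = 2 × 15.62 = 31.2.
Round up to the next whole participant.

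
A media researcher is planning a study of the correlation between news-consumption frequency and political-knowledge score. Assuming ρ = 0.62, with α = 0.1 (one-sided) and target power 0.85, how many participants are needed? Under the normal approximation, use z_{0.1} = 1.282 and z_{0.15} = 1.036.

Fisher's z: C = ½·ln((1+r)/(1−r)) = ½·ln(4.2632) = 0.7250.
n = ((z_{α} + z_β)/C)² + 3.
(1.282 + 1.036) / 0.7250 = 2.318 / 0.7250 = 3.197.
n = 3.197² + 3 = 10.22 + 3 = 13.2.
Round up.

n = 14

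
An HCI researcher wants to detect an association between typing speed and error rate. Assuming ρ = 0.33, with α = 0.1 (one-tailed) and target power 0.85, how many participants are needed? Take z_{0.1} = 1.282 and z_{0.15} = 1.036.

Fisher's z: C = ½·ln((1+r)/(1−r)) = ½·ln(1.9851) = 0.3428.
n = ((z_{α} + z_β)/C)² + 3.
(1.282 + 1.036) / 0.3428 = 2.318 / 0.3428 = 6.762.
n = 6.762² + 3 = 45.72 + 3 = 48.7.
Round up.

n = 49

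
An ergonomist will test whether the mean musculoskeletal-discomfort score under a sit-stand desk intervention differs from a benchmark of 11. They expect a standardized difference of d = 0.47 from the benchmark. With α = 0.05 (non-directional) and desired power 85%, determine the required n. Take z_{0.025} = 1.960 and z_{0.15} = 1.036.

For a one-sample test: n = ((z_{α/2} + z_β) / d)².
z_{α/2} + z_β = 1.960 + 1.036 = 2.996.
n = (2.996 / 0.47)² = 6.374² = 40.63.
Round up.

n = 41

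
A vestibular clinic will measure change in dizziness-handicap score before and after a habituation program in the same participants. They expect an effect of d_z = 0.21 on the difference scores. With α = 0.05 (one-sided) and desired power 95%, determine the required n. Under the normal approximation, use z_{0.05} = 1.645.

n = 246 pairs

For a paired (one-sample on differences) test: n = ((z_{α} + z_β) / d)².
z_{α} + z_β = 1.645 + 1.645 = 3.290.
n = (3.290 / 0.21)² = 15.667² = 245.44.
Round up.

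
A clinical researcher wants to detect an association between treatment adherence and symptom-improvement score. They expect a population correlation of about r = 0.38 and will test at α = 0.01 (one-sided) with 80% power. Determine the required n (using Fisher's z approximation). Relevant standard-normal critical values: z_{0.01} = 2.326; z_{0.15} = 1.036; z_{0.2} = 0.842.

n = 66

Fisher's z: C = ½·ln((1+r)/(1−r)) = ½·ln(2.2258) = 0.4001.
n = ((z_{α} + z_β)/C)² + 3.
(2.326 + 0.842) / 0.4001 = 3.168 / 0.4001 = 7.918.
n = 7.918² + 3 = 62.70 + 3 = 65.7.
Round up.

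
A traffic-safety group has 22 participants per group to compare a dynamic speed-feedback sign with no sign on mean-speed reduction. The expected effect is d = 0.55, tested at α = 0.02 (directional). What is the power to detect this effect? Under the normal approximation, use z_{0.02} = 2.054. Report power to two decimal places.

power ≈ 0.41

For two equal groups, power = Φ(d·√(n/2) − z_{α}).
d·√(n/2) = 0.55 × √(22/2) = 0.55 × 3.317 = 1.824.
z_β = 1.824 − 2.054 = -0.230.
Power = Φ(-0.230) = 0.409.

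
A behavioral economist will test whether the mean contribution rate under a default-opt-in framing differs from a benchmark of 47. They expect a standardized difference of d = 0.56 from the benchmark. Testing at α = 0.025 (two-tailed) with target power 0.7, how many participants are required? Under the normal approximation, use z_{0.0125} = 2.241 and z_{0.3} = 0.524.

n = 25

For a one-sample test: n = ((z_{α/2} + z_β) / d)².
z_{α/2} + z_β = 2.241 + 0.524 = 2.765.
n = (2.765 / 0.56)² = 4.938² = 24.38.
Round up.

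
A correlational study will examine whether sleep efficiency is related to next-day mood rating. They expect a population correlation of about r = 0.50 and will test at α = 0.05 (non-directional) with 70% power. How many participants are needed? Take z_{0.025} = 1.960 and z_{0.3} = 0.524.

Fisher's z: C = ½·ln((1+r)/(1−r)) = ½·ln(3.0000) = 0.5493.
n = ((z_{α/2} + z_β)/C)² + 3.
(1.960 + 0.524) / 0.5493 = 2.484 / 0.5493 = 4.522.
n = 4.522² + 3 = 20.45 + 3 = 23.4.
Round up.

n = 24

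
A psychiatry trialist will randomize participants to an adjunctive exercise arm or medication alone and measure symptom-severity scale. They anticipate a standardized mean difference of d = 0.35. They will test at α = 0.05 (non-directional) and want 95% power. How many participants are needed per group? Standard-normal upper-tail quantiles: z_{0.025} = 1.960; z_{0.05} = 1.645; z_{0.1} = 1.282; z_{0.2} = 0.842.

n = 213 per group

For two independent groups with equal n: n = 2·((z_{α/2} + z_β) / d)².
z_{α/2} + z_β = 1.960 + 1.645 = 3.605.
n = 2 × (3.605 / 0.35)² = 2 × 10.300² = 2 × 106.09 = 212.2.
Round up to the next whole participant.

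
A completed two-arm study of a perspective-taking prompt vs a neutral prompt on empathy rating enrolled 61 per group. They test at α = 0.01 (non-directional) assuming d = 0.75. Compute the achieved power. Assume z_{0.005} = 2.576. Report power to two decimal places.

power ≈ 0.94

For two equal groups, power = Φ(d·√(n/2) − z_{α/2}).
d·√(n/2) = 0.75 × √(61/2) = 0.75 × 5.523 = 4.142.
z_β = 4.142 − 2.576 = 1.566.
Power = Φ(1.566) = 0.941.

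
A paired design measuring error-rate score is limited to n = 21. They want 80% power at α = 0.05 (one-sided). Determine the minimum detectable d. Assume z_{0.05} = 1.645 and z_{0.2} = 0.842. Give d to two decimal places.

For a single sample (or paired design) of n = 21: d_min = (z_{α} + z_β)/√n.
z-sum = 1.645 + 0.842 = 2.487.
d_min = 2.487 / √21 = 2.487 / 4.583 = 0.543.

d_min ≈ 0.54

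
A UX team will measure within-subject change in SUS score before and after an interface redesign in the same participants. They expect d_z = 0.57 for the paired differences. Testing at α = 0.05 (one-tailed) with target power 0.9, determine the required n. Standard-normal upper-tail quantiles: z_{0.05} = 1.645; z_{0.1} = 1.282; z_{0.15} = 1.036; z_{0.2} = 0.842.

n = 27 pairs

For a paired (one-sample on differences) test: n = ((z_{α} + z_β) / d)².
z_{α} + z_β = 1.645 + 1.282 = 2.927.
n = (2.927 / 0.57)² = 5.135² = 26.37.
Round up.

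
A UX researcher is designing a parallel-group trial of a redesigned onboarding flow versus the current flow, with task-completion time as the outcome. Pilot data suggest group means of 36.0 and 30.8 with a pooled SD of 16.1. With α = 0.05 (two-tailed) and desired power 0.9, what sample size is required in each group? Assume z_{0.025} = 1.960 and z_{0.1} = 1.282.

Cohen's d = |M₁ − M₂| / SD_pooled = |36.0 − 30.8| / 16.1 = 5.2 / 16.1 = 0.323.
For two independent groups with equal n: n = 2·((z_{α/2} + z_β) / d)².
z_{α/2} + z_β = 1.960 + 1.282 = 3.242.
n = 2 × (3.242 / 0.323)² = 2 × 10.037² = 2 × 100.74 = 201.5.
Round up to the next whole participant.

n = 202 per group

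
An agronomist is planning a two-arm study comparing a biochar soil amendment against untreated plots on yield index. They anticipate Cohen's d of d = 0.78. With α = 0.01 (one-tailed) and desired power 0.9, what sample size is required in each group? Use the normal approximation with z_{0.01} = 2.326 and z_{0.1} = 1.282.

For two independent groups with equal n: n = 2·((z_{α} + z_β) / d)².
z_{α} + z_β = 2.326 + 1.282 = 3.608.
n = 2 × (3.608 / 0.78)² = 2 × 4.626² = 2 × 21.40 = 42.8.
Round up to the next whole participant.

n = 43 per group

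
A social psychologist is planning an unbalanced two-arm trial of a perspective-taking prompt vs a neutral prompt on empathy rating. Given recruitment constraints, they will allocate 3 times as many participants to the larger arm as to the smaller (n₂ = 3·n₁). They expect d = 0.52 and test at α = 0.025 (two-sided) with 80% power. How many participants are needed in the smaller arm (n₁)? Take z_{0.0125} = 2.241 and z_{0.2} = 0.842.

With allocation ratio k = n₂/n₁ = 3, Var(x̄₁−x̄₂) = σ²(1/n₁ + 1/(k·n₁)) = σ²·(k+1)/(k·n₁).
So n₁ = (1 + 1/k)·((z_{α/2} + z_β)/d)² = 1.333 × (3.083/0.52)².
n₁ = 1.333 × 35.15 = 46.9.
Round up: n₁ = 47, giving n₂ = 3 × 47 = 141.

n₁ = 47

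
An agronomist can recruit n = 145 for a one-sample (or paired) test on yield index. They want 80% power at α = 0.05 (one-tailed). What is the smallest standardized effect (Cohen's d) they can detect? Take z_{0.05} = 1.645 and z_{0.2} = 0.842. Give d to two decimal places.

For a single sample (or paired design) of n = 145: d_min = (z_{α} + z_β)/√n.
z-sum = 1.645 + 0.842 = 2.487.
d_min = 2.487 / √145 = 2.487 / 12.042 = 0.207.

d_min ≈ 0.21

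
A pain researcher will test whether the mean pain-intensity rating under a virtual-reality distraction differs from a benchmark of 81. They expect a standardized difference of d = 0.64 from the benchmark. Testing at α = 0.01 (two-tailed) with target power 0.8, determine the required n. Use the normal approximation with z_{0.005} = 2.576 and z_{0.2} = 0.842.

n = 29

For a one-sample test: n = ((z_{α/2} + z_β) / d)².
z_{α/2} + z_β = 2.576 + 0.842 = 3.418.
n = (3.418 / 0.64)² = 5.341² = 28.52.
Round up.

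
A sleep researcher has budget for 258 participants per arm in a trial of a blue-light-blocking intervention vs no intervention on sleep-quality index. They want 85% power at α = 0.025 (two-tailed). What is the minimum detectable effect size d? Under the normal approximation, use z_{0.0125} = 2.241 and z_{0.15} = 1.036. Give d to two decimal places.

For two independent groups of n = 258 each: d_min = (z_{α/2} + z_β)·√(2/n).
z-sum = 2.241 + 1.036 = 3.277.
d_min = 3.277 × √(2/258) = 3.277 × 0.0880 = 0.289.

d_min ≈ 0.29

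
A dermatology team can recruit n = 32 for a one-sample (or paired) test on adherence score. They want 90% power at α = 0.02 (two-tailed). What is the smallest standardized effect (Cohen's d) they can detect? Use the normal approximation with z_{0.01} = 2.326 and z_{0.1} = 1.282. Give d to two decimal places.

For a single sample (or paired design) of n = 32: d_min = (z_{α/2} + z_β)/√n.
z-sum = 2.326 + 1.282 = 3.608.
d_min = 3.608 / √32 = 3.608 / 5.657 = 0.638.

d_min ≈ 0.64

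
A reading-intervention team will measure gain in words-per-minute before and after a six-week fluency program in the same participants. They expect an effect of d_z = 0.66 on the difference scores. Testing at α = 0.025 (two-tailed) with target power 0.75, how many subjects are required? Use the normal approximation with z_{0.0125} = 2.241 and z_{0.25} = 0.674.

n = 20 pairs

For a paired (one-sample on differences) test: n = ((z_{α/2} + z_β) / d)².
z_{α/2} + z_β = 2.241 + 0.674 = 2.915.
n = (2.915 / 0.66)² = 4.417² = 19.51.
Round up.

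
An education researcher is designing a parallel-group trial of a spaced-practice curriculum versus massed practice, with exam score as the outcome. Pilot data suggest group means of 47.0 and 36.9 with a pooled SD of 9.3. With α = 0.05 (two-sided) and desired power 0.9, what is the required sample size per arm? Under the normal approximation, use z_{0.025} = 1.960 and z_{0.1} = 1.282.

n = 18 per group

Cohen's d = |M₁ − M₂| / SD_pooled = |47.0 − 36.9| / 9.3 = 10.1 / 9.3 = 1.086.
For two independent groups with equal n: n = 2·((z_{α/2} + z_β) / d)².
z_{α/2} + z_β = 1.960 + 1.282 = 3.242.
n = 2 × (3.242 / 1.086)² = 2 × 2.985² = 2 × 8.91 = 17.8.
Round up to the next whole participant.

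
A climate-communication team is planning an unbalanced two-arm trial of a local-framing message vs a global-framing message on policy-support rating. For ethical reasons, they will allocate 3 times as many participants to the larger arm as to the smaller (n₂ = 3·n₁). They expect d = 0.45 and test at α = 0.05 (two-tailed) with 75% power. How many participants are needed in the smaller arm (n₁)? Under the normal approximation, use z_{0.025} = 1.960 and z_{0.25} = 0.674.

With allocation ratio k = n₂/n₁ = 3, Var(x̄₁−x̄₂) = σ²(1/n₁ + 1/(k·n₁)) = σ²·(k+1)/(k·n₁).
So n₁ = (1 + 1/k)·((z_{α/2} + z_β)/d)² = 1.333 × (2.634/0.45)².
n₁ = 1.333 × 34.26 = 45.7.
Round up: n₁ = 46, giving n₂ = 3 × 46 = 138.

n₁ = 46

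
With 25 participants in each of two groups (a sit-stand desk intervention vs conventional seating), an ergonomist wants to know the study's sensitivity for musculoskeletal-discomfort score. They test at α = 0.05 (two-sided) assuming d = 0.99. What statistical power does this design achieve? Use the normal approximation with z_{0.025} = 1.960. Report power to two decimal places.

power ≈ 0.94

For two equal groups, power = Φ(d·√(n/2) − z_{α/2}).
d·√(n/2) = 0.99 × √(25/2) = 0.99 × 3.536 = 3.500.
z_β = 3.500 − 1.960 = 1.540.
Power = Φ(1.540) = 0.938.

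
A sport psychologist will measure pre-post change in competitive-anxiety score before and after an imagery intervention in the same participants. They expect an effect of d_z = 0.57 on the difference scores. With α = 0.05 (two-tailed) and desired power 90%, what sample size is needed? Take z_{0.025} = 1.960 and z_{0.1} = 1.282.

For a paired (one-sample on differences) test: n = ((z_{α/2} + z_β) / d)².
z_{α/2} + z_β = 1.960 + 1.282 = 3.242.
n = (3.242 / 0.57)² = 5.688² = 32.35.
Round up.

n = 33 pairs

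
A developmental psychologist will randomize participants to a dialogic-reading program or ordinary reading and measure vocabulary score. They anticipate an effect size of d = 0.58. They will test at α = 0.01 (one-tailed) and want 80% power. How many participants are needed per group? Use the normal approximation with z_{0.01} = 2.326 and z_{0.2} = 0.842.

n = 60 per group

For two independent groups with equal n: n = 2·((z_{α} + z_β) / d)².
z_{α} + z_β = 2.326 + 0.842 = 3.168.
n = 2 × (3.168 / 0.58)² = 2 × 5.462² = 2 × 29.83 = 59.7.
Round up to the next whole participant.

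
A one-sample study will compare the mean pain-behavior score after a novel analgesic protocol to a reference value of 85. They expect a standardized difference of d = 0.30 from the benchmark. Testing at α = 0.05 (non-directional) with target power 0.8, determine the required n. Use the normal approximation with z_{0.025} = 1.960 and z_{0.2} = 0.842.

For a one-sample test: n = ((z_{α/2} + z_β) / d)².
z_{α/2} + z_β = 1.960 + 0.842 = 2.802.
n = (2.802 / 0.30)² = 9.340² = 87.24.
Round up.

n = 88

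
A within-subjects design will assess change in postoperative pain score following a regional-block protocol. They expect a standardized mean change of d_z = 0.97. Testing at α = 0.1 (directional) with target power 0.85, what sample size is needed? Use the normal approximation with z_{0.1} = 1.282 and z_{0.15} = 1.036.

For a paired (one-sample on differences) test: n = ((z_{α} + z_β) / d)².
z_{α} + z_β = 1.282 + 1.036 = 2.318.
n = (2.318 / 0.97)² = 2.390² = 5.71.
Round up.

n = 6 pairs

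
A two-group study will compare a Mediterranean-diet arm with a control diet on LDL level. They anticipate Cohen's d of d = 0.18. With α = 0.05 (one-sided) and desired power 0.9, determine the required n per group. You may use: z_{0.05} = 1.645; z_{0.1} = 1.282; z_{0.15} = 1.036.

n = 529 per group

For two independent groups with equal n: n = 2·((z_{α} + z_β) / d)².
z_{α} + z_β = 1.645 + 1.282 = 2.927.
n = 2 × (2.927 / 0.18)² = 2 × 16.261² = 2 × 264.42 = 528.8.
Round up to the next whole participant.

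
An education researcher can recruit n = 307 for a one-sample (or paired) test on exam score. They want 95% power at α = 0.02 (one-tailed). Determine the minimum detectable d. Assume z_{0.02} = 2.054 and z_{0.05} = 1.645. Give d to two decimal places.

d_min ≈ 0.21

For a single sample (or paired design) of n = 307: d_min = (z_{α} + z_β)/√n.
z-sum = 2.054 + 1.645 = 3.699.
d_min = 3.699 / √307 = 3.699 / 17.521 = 0.211.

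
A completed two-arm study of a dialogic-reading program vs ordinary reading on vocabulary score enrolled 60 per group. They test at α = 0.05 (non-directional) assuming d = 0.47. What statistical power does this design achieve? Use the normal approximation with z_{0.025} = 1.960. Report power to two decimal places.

For two equal groups, power = Φ(d·√(n/2) − z_{α/2}).
d·√(n/2) = 0.47 × √(60/2) = 0.47 × 5.477 = 2.574.
z_β = 2.574 − 1.960 = 0.614.
Power = Φ(0.614) = 0.730.

power ≈ 0.73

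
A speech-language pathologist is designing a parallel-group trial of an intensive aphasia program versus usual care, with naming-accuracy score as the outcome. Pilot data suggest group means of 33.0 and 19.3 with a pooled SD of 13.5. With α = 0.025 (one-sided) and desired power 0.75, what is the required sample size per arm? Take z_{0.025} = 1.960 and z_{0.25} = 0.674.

Cohen's d = |M₁ − M₂| / SD_pooled = |33.0 − 19.3| / 13.5 = 13.7 / 13.5 = 1.015.
For two independent groups with equal n: n = 2·((z_{α} + z_β) / d)².
z_{α} + z_β = 1.960 + 0.674 = 2.634.
n = 2 × (2.634 / 1.015)² = 2 × 2.595² = 2 × 6.73 = 13.5.
Round up to the next whole participant.

n = 14 per group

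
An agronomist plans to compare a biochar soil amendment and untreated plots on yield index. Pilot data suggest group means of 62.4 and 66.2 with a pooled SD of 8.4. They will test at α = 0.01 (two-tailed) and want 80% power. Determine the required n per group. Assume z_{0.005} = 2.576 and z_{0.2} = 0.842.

n = 115 per group

Cohen's d = |M₁ − M₂| / SD_pooled = |62.4 − 66.2| / 8.4 = 3.8 / 8.4 = 0.452.
For two independent groups with equal n: n = 2·((z_{α/2} + z_β) / d)².
z_{α/2} + z_β = 2.576 + 0.842 = 3.418.
n = 2 × (3.418 / 0.452)² = 2 × 7.562² = 2 × 57.18 = 114.4.
Round up to the next whole participant.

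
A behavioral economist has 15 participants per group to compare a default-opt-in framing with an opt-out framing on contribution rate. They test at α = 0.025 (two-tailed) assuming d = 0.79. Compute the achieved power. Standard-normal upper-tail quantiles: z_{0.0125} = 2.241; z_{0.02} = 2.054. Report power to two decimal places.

For two equal groups, power = Φ(d·√(n/2) − z_{α/2}).
d·√(n/2) = 0.79 × √(15/2) = 0.79 × 2.739 = 2.164.
z_β = 2.164 − 2.241 = -0.077.
Power = Φ(-0.077) = 0.469.

power ≈ 0.47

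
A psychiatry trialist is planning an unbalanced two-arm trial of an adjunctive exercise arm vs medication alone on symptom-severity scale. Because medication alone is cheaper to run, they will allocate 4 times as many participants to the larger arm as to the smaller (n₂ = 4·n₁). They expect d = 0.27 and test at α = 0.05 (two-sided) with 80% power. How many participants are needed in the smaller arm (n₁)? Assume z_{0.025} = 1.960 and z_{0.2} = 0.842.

With allocation ratio k = n₂/n₁ = 4, Var(x̄₁−x̄₂) = σ²(1/n₁ + 1/(k·n₁)) = σ²·(k+1)/(k·n₁).
So n₁ = (1 + 1/k)·((z_{α/2} + z_β)/d)² = 1.250 × (2.802/0.27)².
n₁ = 1.250 × 107.70 = 134.6.
Round up: n₁ = 135, giving n₂ = 4 × 135 = 540.

n₁ = 135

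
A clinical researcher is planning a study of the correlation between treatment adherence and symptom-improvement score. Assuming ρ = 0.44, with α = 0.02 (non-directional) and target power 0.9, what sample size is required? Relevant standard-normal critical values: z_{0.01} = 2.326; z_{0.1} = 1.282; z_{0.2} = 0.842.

Fisher's z: C = ½·ln((1+r)/(1−r)) = ½·ln(2.5714) = 0.4722.
n = ((z_{α/2} + z_β)/C)² + 3.
(2.326 + 1.282) / 0.4722 = 3.608 / 0.4722 = 7.641.
n = 7.641² + 3 = 58.38 + 3 = 61.4.
Round up.

n = 62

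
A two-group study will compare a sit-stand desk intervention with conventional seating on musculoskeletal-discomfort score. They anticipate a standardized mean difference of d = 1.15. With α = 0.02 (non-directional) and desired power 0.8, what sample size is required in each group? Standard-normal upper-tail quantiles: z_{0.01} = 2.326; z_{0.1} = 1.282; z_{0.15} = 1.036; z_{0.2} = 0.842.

For two independent groups with equal n: n = 2·((z_{α/2} + z_β) / d)².
z_{α/2} + z_β = 2.326 + 0.842 = 3.168.
n = 2 × (3.168 / 1.15)² = 2 × 2.755² = 2 × 7.59 = 15.2.
Round up to the next whole participant.

n = 16 per group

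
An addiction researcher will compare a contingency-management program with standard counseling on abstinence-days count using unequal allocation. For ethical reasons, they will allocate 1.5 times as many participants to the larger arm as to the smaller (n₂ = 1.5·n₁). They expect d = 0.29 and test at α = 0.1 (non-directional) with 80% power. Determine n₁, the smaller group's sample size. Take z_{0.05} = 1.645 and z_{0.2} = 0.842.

n₁ = 123

With allocation ratio k = n₂/n₁ = 1.5, Var(x̄₁−x̄₂) = σ²(1/n₁ + 1/(k·n₁)) = σ²·(k+1)/(k·n₁).
So n₁ = (1 + 1/k)·((z_{α/2} + z_β)/d)² = 1.667 × (2.487/0.29)².
n₁ = 1.667 × 73.55 = 122.6.
Round up: n₁ = 123, giving n₂ = ⌈1.5 × 123⌉ = ⌈184.5⌉ = 185.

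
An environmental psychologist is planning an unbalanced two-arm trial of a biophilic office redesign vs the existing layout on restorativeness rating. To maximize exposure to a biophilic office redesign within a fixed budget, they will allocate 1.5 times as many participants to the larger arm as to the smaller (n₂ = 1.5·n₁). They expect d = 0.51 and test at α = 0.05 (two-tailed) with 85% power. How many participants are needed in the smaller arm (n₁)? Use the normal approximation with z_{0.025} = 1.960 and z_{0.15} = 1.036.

n₁ = 58

With allocation ratio k = n₂/n₁ = 1.5, Var(x̄₁−x̄₂) = σ²(1/n₁ + 1/(k·n₁)) = σ²·(k+1)/(k·n₁).
So n₁ = (1 + 1/k)·((z_{α/2} + z_β)/d)² = 1.667 × (2.996/0.51)².
n₁ = 1.667 × 34.51 = 57.5.
Round up: n₁ = 58, giving n₂ = 1.5 × 58 = 87.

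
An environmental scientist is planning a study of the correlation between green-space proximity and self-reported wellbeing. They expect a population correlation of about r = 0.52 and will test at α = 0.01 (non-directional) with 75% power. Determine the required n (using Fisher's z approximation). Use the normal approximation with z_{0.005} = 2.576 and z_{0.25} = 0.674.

n = 35

Fisher's z: C = ½·ln((1+r)/(1−r)) = ½·ln(3.1667) = 0.5763.
n = ((z_{α/2} + z_β)/C)² + 3.
(2.576 + 0.674) / 0.5763 = 3.250 / 0.5763 = 5.639.
n = 5.639² + 3 = 31.80 + 3 = 34.8.
Round up.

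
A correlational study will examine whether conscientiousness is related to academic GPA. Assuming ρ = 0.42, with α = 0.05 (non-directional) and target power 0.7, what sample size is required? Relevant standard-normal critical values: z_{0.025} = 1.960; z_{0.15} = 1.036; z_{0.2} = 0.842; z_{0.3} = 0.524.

Fisher's z: C = ½·ln((1+r)/(1−r)) = ½·ln(2.4483) = 0.4477.
n = ((z_{α/2} + z_β)/C)² + 3.
(1.960 + 0.524) / 0.4477 = 2.484 / 0.4477 = 5.548.
n = 5.548² + 3 = 30.78 + 3 = 33.8.
Round up.

n = 34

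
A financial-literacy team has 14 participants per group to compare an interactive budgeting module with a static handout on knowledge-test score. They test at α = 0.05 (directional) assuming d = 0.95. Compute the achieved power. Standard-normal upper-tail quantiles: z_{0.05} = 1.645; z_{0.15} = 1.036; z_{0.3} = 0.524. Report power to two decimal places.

For two equal groups, power = Φ(d·√(n/2) − z_{α}).
d·√(n/2) = 0.95 × √(14/2) = 0.95 × 2.646 = 2.513.
z_β = 2.513 − 1.645 = 0.868.
Power = Φ(0.868) = 0.807.

power ≈ 0.81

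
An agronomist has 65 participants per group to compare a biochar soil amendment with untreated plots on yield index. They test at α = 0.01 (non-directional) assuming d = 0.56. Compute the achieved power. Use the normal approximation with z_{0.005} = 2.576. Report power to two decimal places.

power ≈ 0.73

For two equal groups, power = Φ(d·√(n/2) − z_{α/2}).
d·√(n/2) = 0.56 × √(65/2) = 0.56 × 5.701 = 3.192.
z_β = 3.192 − 2.576 = 0.616.
Power = Φ(0.616) = 0.731.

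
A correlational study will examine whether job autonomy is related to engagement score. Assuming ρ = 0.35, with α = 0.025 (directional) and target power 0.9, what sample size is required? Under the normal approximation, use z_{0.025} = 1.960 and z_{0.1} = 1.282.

Fisher's z: C = ½·ln((1+r)/(1−r)) = ½·ln(2.0769) = 0.3654.
n = ((z_{α} + z_β)/C)² + 3.
(1.960 + 1.282) / 0.3654 = 3.242 / 0.3654 = 8.872.
n = 8.872² + 3 = 78.72 + 3 = 81.7.
Round up.

n = 82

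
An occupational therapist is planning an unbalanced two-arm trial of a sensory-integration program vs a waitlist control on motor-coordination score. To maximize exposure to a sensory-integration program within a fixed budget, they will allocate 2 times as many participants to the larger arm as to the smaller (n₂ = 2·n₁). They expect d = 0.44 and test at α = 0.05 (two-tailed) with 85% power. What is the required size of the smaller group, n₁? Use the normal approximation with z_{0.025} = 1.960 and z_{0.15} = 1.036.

With allocation ratio k = n₂/n₁ = 2, Var(x̄₁−x̄₂) = σ²(1/n₁ + 1/(k·n₁)) = σ²·(k+1)/(k·n₁).
So n₁ = (1 + 1/k)·((z_{α/2} + z_β)/d)² = 1.500 × (2.996/0.44)².
n₁ = 1.500 × 46.36 = 69.5.
Round up: n₁ = 70, giving n₂ = 2 × 70 = 140.

n₁ = 70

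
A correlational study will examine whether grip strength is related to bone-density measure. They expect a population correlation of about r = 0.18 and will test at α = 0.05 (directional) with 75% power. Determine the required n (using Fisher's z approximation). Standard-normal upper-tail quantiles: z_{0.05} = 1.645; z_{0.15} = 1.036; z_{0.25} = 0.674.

Fisher's z: C = ½·ln((1+r)/(1−r)) = ½·ln(1.4390) = 0.1820.
n = ((z_{α} + z_β)/C)² + 3.
(1.645 + 0.674) / 0.1820 = 2.319 / 0.1820 = 12.742.
n = 12.742² + 3 = 162.35 + 3 = 165.4.
Round up.

n = 166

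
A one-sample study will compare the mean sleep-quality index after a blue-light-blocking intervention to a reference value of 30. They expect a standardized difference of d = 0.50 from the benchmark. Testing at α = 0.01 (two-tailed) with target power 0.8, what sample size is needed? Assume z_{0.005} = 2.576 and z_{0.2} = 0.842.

For a one-sample test: n = ((z_{α/2} + z_β) / d)².
z_{α/2} + z_β = 2.576 + 0.842 = 3.418.
n = (3.418 / 0.50)² = 6.836² = 46.73.
Round up.

n = 47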